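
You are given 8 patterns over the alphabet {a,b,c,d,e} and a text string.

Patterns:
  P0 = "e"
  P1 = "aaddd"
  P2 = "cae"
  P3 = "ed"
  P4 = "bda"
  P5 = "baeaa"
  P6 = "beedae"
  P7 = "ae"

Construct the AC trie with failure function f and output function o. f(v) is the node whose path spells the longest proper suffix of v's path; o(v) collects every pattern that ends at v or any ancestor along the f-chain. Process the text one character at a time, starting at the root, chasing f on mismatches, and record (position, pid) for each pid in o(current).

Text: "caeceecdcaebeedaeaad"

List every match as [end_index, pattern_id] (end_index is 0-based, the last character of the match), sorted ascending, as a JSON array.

Construct AC machine:
Trie (insert patterns):
  n0 'ε': a→2 b→11 c→7 e→1
  n1 'e': d→10  [P0 ends]
  n2 'a': a→3 e→23
  n3 'aa': d→4
  n4 'aad': d→5
  n5 'aadd': d→6
  n6 'aaddd': ·  [P1 ends]
  n7 'c': a→8
  n8 'ca': e→9
  n9 'cae': ·  [P2 ends]
  n10 'ed': ·  [P3 ends]
  n11 'b': a→14 d→12 e→18
  n12 'bd': a→13
  n13 'bda': ·  [P4 ends]
  n14 'ba': e→15
  n15 'bae': a→16
  n16 'baea': a→17
  n17 'baeaa': ·  [P5 ends]
  n18 'be': e→19
  n19 'bee': d→20
  n20 'beed': a→21
  n21 'beeda': e→22
  n22 'beedae': ·  [P6 ends]
  n23 'ae': ·  [P7 ends]

BFS fail/out derivation:
  n1('e'): parent n0 fail=0; on 'e' 0 → fail=0;  out {0}∪∅={0}
  n2('a'): parent n0 fail=0; on 'a' 0 → fail=0;  out ∅∪∅=∅
  n7('c'): parent n0 fail=0; on 'c' 0 → fail=0;  out ∅∪∅=∅
  n11('b'): parent n0 fail=0; on 'b' 0 → fail=0;  out ∅∪∅=∅
  n3('aa'): parent n2 fail=0; on 'a' 0 → fail=2;  out ∅∪∅=∅
  n8('ca'): parent n7 fail=0; on 'a' 0 → fail=2;  out ∅∪∅=∅
  n10('ed'): parent n1 fail=0; on 'd' 0 → fail=0;  out {3}∪∅={3}
  n12('bd'): parent n11 fail=0; on 'd' 0 → fail=0;  out ∅∪∅=∅
  n14('ba'): parent n11 fail=0; on 'a' 0 → fail=2;  out ∅∪∅=∅
  n18('be'): parent n11 fail=0; on 'e' 0 → fail=1;  out ∅∪{0}={0}
  n23('ae'): parent n2 fail=0; on 'e' 0 → fail=1;  out {7}∪{0}={0,7}
  n4('aad'): parent n3 fail=2; on 'd' 2→0 → fail=0;  out ∅∪∅=∅
  n9('cae'): parent n8 fail=2; on 'e' 2 → fail=23;  out {2}∪{0,7}={0,2,7}
  n13('bda'): parent n12 fail=0; on 'a' 0 → fail=2;  out {4}∪∅={4}
  n15('bae'): parent n14 fail=2; on 'e' 2 → fail=23;  out ∅∪{0,7}={0,7}
  n19('bee'): parent n18 fail=1; on 'e' 1→0 → fail=1;  out ∅∪{0}={0}
  n5('aadd'): parent n4 fail=0; on 'd' 0 → fail=0;  out ∅∪∅=∅
  n16('baea'): parent n15 fail=23; on 'a' 23→1→0 → fail=2;  out ∅∪∅=∅
  n20('beed'): parent n19 fail=1; on 'd' 1 → fail=10;  out ∅∪{3}={3}
  n6('aaddd'): parent n5 fail=0; on 'd' 0 → fail=0;  out {1}∪∅={1}
  n17('baeaa'): parent n16 fail=2; on 'a' 2 → fail=3;  out {5}∪∅={5}
  n21('beeda'): parent n20 fail=10; on 'a' 10→0 → fail=2;  out ∅∪∅=∅
  n22('beedae'): parent n21 fail=2; on 'e' 2 → fail=23;  out {6}∪{0,7}={0,6,7}

Scan:
pos 0 'c': at 7
pos 1 'a': at 8
pos 2 'e': at 9  → match P0@[2:2],P2@[0:2],P7@[1:2]
pos 3 'c': at 7 ·f
pos 4 'e': at 1 ·f  → match P0@[4:4]
pos 5 'e': at 1 ·f  → match P0@[5:5]
pos 6 'c': at 7 ·f
pos 7 'd': at 0 ·f
pos 8 'c': at 7
pos 9 'a': at 8
pos 10 'e': at 9  → match P0@[10:10],P2@[8:10],P7@[9:10]
pos 11 'b': at 11 ·f
pos 12 'e': at 18  → match P0@[12:12]
pos 13 'e': at 19  → match P0@[13:13]
pos 14 'd': at 20  → match P3@[13:14]
pos 15 'a': at 21
pos 16 'e': at 22  → match P0@[16:16],P6@[11:16],P7@[15:16]
pos 17 'a': at 2 ·f
pos 18 'a': at 3
pos 19 'd': at 4

All matches (sorted): [[2,0],[2,2],[2,7],[4,0],[5,0],[10,0],[10,2],[10,7],[12,0],[13,0],[14,3],[16,0],[16,6],[16,7]]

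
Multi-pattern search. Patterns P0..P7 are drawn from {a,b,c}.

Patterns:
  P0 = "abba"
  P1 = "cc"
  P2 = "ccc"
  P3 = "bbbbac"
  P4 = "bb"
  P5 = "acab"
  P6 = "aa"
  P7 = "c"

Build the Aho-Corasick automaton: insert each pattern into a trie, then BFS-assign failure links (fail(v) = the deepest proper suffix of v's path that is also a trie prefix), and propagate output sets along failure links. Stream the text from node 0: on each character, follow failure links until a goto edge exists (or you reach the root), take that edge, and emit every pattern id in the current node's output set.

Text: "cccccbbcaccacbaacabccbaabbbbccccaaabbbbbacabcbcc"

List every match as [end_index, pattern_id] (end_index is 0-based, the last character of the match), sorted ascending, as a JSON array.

Build:
Trie nodes:
  n0 'ε': a→1 b→8 c→5
  n1 'a': a→17 b→2 c→14
  n2 'ab': b→3
  n3 'abb': a→4
  n4 'abba': ·  ←P0
  n5 'c': c→6  ←P7
  n6 'cc': c→7  ←P1
  n7 'ccc': ·  ←P2
  n8 'b': b→9
  n9 'bb': b→10  ←P4
  n10 'bbb': b→11
  n11 'bbbb': a→12
  n12 'bbbba': c→13
  n13 'bbbbac': ·  ←P3
  n14 'ac': a→15
  n15 'aca': b→16
  n16 'acab': ·  ←P5
  n17 'aa': ·  ←P6

Failure links (BFS by depth):
  n1('a'): parent n0 fail=0; on 'a' 0 → fail=0;  out ∅∪∅=∅
  n5('c'): parent n0 fail=0; on 'c' 0 → fail=0;  out {7}∪∅={7}
  n8('b'): parent n0 fail=0; on 'b' 0 → fail=0;  out ∅∪∅=∅
  n2('ab'): parent n1 fail=0; on 'b' 0 → fail=8;  out ∅∪∅=∅
  n6('cc'): parent n5 fail=0; on 'c' 0 → fail=5;  out {1}∪{7}={1,7}
  n9('bb'): parent n8 fail=0; on 'b' 0 → fail=8;  out {4}∪∅={4}
  n14('ac'): parent n1 fail=0; on 'c' 0 → fail=5;  out ∅∪{7}={7}
  n17('aa'): parent n1 fail=0; on 'a' 0 → fail=1;  out {6}∪∅={6}
  n3('abb'): parent n2 fail=8; on 'b' 8 → fail=9;  out ∅∪{4}={4}
  n7('ccc'): parent n6 fail=5; on 'c' 5 → fail=6;  out {2}∪{1,7}={1,2,7}
  n10('bbb'): parent n9 fail=8; on 'b' 8 → fail=9;  out ∅∪{4}={4}
  n15('aca'): parent n14 fail=5; on 'a' 5→0 → fail=1;  out ∅∪∅=∅
  n4('abba'): parent n3 fail=9; on 'a' 9→8→0 → fail=1;  out {0}∪∅={0}
  n11('bbbb'): parent n10 fail=9; on 'b' 9 → fail=10;  out ∅∪{4}={4}
  n16('acab'): parent n15 fail=1; on 'b' 1 → fail=2;  out {5}∪∅={5}
  n12('bbbba'): parent n11 fail=10; on 'a' 10→9→8→0 → fail=1;  out ∅∪∅=∅
  n13('bbbbac'): parent n12 fail=1; on 'c' 1 → fail=14;  out {3}∪{7}={3,7}

Text stream:
pos 0 'c': at 5  emit P7@[0:0]
pos 1 'c': at 6  emit P1@[0:1],P7@[1:1]
pos 2 'c': at 7  emit P1@[1:2],P2@[0:2],P7@[2:2]
pos 3 'c': at 7 (fail-walked)  emit P1@[2:3],P2@[1:3],P7@[3:3]
pos 4 'c': at 7 (fail-walked)  emit P1@[3:4],P2@[2:4],P7@[4:4]
pos 5 'b': at 8 (fail-walked)
pos 6 'b': at 9  emit P4@[5:6]
pos 7 'c': at 5 (fail-walked)  emit P7@[7:7]
pos 8 'a': at 1 (fail-walked)
pos 9 'c': at 14  emit P7@[9:9]
pos 10 'c': at 6 (fail-walked)  emit P1@[9:10],P7@[10:10]
pos 11 'a': at 1 (fail-walked)
pos 12 'c': at 14  emit P7@[12:12]
pos 13 'b': at 8 (fail-walked)
pos 14 'a': at 1 (fail-walked)
pos 15 'a': at 17  emit P6@[14:15]
pos 16 'c': at 14 (fail-walked)  emit P7@[16:16]
pos 17 'a': at 15
pos 18 'b': at 16  emit P5@[15:18]
pos 19 'c': at 5 (fail-walked)  emit P7@[19:19]
pos 20 'c': at 6  emit P1@[19:20],P7@[20:20]
pos 21 'b': at 8 (fail-walked)
pos 22 'a': at 1 (fail-walked)
pos 23 'a': at 17  emit P6@[22:23]
pos 24 'b': at 2 (fail-walked)
pos 25 'b': at 3  emit P4@[24:25]
pos 26 'b': at 10 (fail-walked)  emit P4@[25:26]
pos 27 'b': at 11  emit P4@[26:27]
pos 28 'c': at 5 (fail-walked)  emit P7@[28:28]
pos 29 'c': at 6  emit P1@[28:29],P7@[29:29]
pos 30 'c': at 7  emit P1@[29:30],P2@[28:30],P7@[30:30]
pos 31 'c': at 7 (fail-walked)  emit P1@[30:31],P2@[29:31],P7@[31:31]
pos 32 'a': at 1 (fail-walked)
pos 33 'a': at 17  emit P6@[32:33]
pos 34 'a': at 17 (fail-walked)  emit P6@[33:34]
pos 35 'b': at 2 (fail-walked)
pos 36 'b': at 3  emit P4@[35:36]
pos 37 'b': at 10 (fail-walked)  emit P4@[36:37]
pos 38 'b': at 11  emit P4@[37:38]
pos 39 'b': at 11 (fail-walked)  emit P4@[38:39]
pos 40 'a': at 12
pos 41 'c': at 13  emit P3@[36:41],P7@[41:41]
pos 42 'a': at 15 (fail-walked)
pos 43 'b': at 16  emit P5@[40:43]
pos 44 'c': at 5 (fail-walked)  emit P7@[44:44]
pos 45 'b': at 8 (fail-walked)
pos 46 'c': at 5 (fail-walked)  emit P7@[46:46]
pos 47 'c': at 6  emit P1@[46:47],P7@[47:47]

Result: [[0,7],[1,1],[1,7],[2,1],[2,2],[2,7],[3,1],[3,2],[3,7],[4,1],[4,2],[4,7],[6,4],[7,7],[9,7],[10,1],[10,7],[12,7],[15,6],[16,7],[18,5],[19,7],[20,1],[20,7],[23,6],[25,4],[26,4],[27,4],[28,7],[29,1],[29,7],[30,1],[30,2],[30,7],[31,1],[31,2],[31,7],[33,6],[34,6],[36,4],[37,4],[38,4],[39,4],[41,3],[41,7],[43,5],[44,7],[46,7],[47,1],[47,7]]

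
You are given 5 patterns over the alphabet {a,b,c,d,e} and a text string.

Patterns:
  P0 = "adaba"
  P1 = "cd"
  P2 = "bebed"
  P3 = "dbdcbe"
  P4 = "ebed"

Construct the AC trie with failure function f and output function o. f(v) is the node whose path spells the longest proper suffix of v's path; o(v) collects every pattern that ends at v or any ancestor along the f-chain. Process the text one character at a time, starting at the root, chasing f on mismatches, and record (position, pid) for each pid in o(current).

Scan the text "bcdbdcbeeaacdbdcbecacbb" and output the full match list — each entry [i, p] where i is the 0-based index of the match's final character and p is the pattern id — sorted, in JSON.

Construct AC machine:
Trie (insert patterns):
  n0 'ε': a→1 b→8 c→6 d→13 e→19
  n1 'a': d→2
  n2 'ad': a→3
  n3 'ada': b→4
  n4 'adab': a→5
  n5 'adaba': ·  [P0 ends]
  n6 'c': d→7
  n7 'cd': ·  [P1 ends]
  n8 'b': e→9
  n9 'be': b→10
  n10 'beb': e→11
  n11 'bebe': d→12
  n12 'bebed': ·  [P2 ends]
  n13 'd': b→14
  n14 'db': d→15
  n15 'dbd': c→16
  n16 'dbdc': b→17
  n17 'dbdcb': e→18
  n18 'dbdcbe': ·  [P3 ends]
  n19 'e': b→20
  n20 'eb': e→21
  n21 'ebe': d→22
  n22 'ebed': ·  [P4 ends]

BFS fail/out derivation:
  n1('a'): parent n0 fail=0; on 'a' 0 → fail=0;  out ∅∪∅=∅
  n6('c'): parent n0 fail=0; on 'c' 0 → fail=0;  out ∅∪∅=∅
  n8('b'): parent n0 fail=0; on 'b' 0 → fail=0;  out ∅∪∅=∅
  n13('d'): parent n0 fail=0; on 'd' 0 → fail=0;  out ∅∪∅=∅
  n19('e'): parent n0 fail=0; on 'e' 0 → fail=0;  out ∅∪∅=∅
  n2('ad'): parent n1 fail=0; on 'd' 0 → fail=13;  out ∅∪∅=∅
  n7('cd'): parent n6 fail=0; on 'd' 0 → fail=13;  out {1}∪∅={1}
  n9('be'): parent n8 fail=0; on 'e' 0 → fail=19;  out ∅∪∅=∅
  n14('db'): parent n13 fail=0; on 'b' 0 → fail=8;  out ∅∪∅=∅
  n20('eb'): parent n19 fail=0; on 'b' 0 → fail=8;  out ∅∪∅=∅
  n3('ada'): parent n2 fail=13; on 'a' 13→0 → fail=1;  out ∅∪∅=∅
  n10('beb'): parent n9 fail=19; on 'b' 19 → fail=20;  out ∅∪∅=∅
  n15('dbd'): parent n14 fail=8; on 'd' 8→0 → fail=13;  out ∅∪∅=∅
  n21('ebe'): parent n20 fail=8; on 'e' 8 → fail=9;  out ∅∪∅=∅
  n4('adab'): parent n3 fail=1; on 'b' 1→0 → fail=8;  out ∅∪∅=∅
  n11('bebe'): parent n10 fail=20; on 'e' 20 → fail=21;  out ∅∪∅=∅
  n16('dbdc'): parent n15 fail=13; on 'c' 13→0 → fail=6;  out ∅∪∅=∅
  n22('ebed'): parent n21 fail=9; on 'd' 9→19→0 → fail=13;  out {4}∪∅={4}
  n5('adaba'): parent n4 fail=8; on 'a' 8→0 → fail=1;  out {0}∪∅={0}
  n12('bebed'): parent n11 fail=21; on 'd' 21 → fail=22;  out {2}∪{4}={2,4}
  n17('dbdcb'): parent n16 fail=6; on 'b' 6→0 → fail=8;  out ∅∪∅=∅
  n18('dbdcbe'): parent n17 fail=8; on 'e' 8 → fail=9;  out {3}∪∅={3}

Run:
i=0 'b': node 0→8
i=1 'c': node 8→6 ·f
i=2 'd': node 6→7  emit P1@[1:2]
i=3 'b': node 7→14 ·f
i=4 'd': node 14→15
i=5 'c': node 15→16
i=6 'b': node 16→17
i=7 'e': node 17→18  emit P3@[2:7]
i=8 'e': node 18→19 ·f
i=9 'a': node 19→1 ·f
i=10 'a': node 1→1 ·f
i=11 'c': node 1→6 ·f
i=12 'd': node 6→7  emit P1@[11:12]
i=13 'b': node 7→14 ·f
i=14 'd': node 14→15
i=15 'c': node 15→16
i=16 'b': node 16→17
i=17 'e': node 17→18  emit P3@[12:17]
i=18 'c': node 18→6 ·f
i=19 'a': node 6→1 ·f
i=20 'c': node 1→6 ·f
i=21 'b': node 6→8 ·f
i=22 'b': node 8→8 ·f

Matches: [[2,1],[7,3],[12,1],[17,3]]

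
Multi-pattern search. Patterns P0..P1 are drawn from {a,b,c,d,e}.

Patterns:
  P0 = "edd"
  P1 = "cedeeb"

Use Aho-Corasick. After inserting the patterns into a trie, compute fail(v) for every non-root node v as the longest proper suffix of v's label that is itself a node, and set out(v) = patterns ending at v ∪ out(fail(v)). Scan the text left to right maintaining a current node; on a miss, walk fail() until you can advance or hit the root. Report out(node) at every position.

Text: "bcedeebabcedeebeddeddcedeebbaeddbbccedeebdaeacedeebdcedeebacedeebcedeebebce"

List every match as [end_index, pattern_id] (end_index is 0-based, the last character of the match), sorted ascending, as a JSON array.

Construct AC machine:
Trie nodes:
  0='ε' goto c→4 e→1
  1='e' goto d→2
  2='ed' goto d→3
  3='edd' goto ·  [P0 ends]
  4='c' goto e→5
  5='ce' goto d→6
  6='ced' goto e→7
  7='cede' goto e→8
  8='cedee' goto b→9
  9='cedeeb' goto ·  [P1 ends]

BFS fail/out derivation:
  fail(1) 'e': from fail(0)=0 chase 'e': 0 ⇒ 0;  out=∅∪out(0)=∅
  fail(4) 'c': from fail(0)=0 chase 'c': 0 ⇒ 0;  out=∅∪out(0)=∅
  fail(2) 'ed': from fail(1)=0 chase 'd': 0 ⇒ 0;  out=∅∪out(0)=∅
  fail(5) 'ce': from fail(4)=0 chase 'e': 0 ⇒ 1;  out=∅∪out(1)=∅
  fail(3) 'edd': from fail(2)=0 chase 'd': 0 ⇒ 0;  out={0}∪out(0)={0}
  fail(6) 'ced': from fail(5)=1 chase 'd': 1 ⇒ 2;  out=∅∪out(2)=∅
  fail(7) 'cede': from fail(6)=2 chase 'e': 2→0 ⇒ 1;  out=∅∪out(1)=∅
  fail(8) 'cedee': from fail(7)=1 chase 'e': 1→0 ⇒ 1;  out=∅∪out(1)=∅
  fail(9) 'cedeeb': from fail(8)=1 chase 'b': 1→0 ⇒ 0;  out={1}∪out(0)={1}

Text stream:
pos 0 'b': at 0
pos 1 'c': at 4
pos 2 'e': at 5
pos 3 'd': at 6
pos 4 'e': at 7
pos 5 'e': at 8
pos 6 'b': at 9  emit P1@[1:6]
pos 7 'a': at 0 (fail-walked)
pos 8 'b': at 0
pos 9 'c': at 4
pos 10 'e': at 5
pos 11 'd': at 6
pos 12 'e': at 7
pos 13 'e': at 8
pos 14 'b': at 9  emit P1@[9:14]
pos 15 'e': at 1 (fail-walked)
pos 16 'd': at 2
pos 17 'd': at 3  emit P0@[15:17]
pos 18 'e': at 1 (fail-walked)
pos 19 'd': at 2
pos 20 'd': at 3  emit P0@[18:20]
pos 21 'c': at 4 (fail-walked)
pos 22 'e': at 5
pos 23 'd': at 6
pos 24 'e': at 7
pos 25 'e': at 8
pos 26 'b': at 9  emit P1@[21:26]
pos 27 'b': at 0 (fail-walked)
pos 28 'a': at 0
pos 29 'e': at 1
pos 30 'd': at 2
pos 31 'd': at 3  emit P0@[29:31]
pos 32 'b': at 0 (fail-walked)
pos 33 'b': at 0
pos 34 'c': at 4
pos 35 'c': at 4 (fail-walked)
pos 36 'e': at 5
pos 37 'd': at 6
pos 38 'e': at 7
pos 39 'e': at 8
pos 40 'b': at 9  emit P1@[35:40]
pos 41 'd': at 0 (fail-walked)
pos 42 'a': at 0
pos 43 'e': at 1
pos 44 'a': at 0 (fail-walked)
pos 45 'c': at 4
pos 46 'e': at 5
pos 47 'd': at 6
pos 48 'e': at 7
pos 49 'e': at 8
pos 50 'b': at 9  emit P1@[45:50]
pos 51 'd': at 0 (fail-walked)
pos 52 'c': at 4
pos 53 'e': at 5
pos 54 'd': at 6
pos 55 'e': at 7
pos 56 'e': at 8
pos 57 'b': at 9  emit P1@[52:57]
pos 58 'a': at 0 (fail-walked)
pos 59 'c': at 4
pos 60 'e': at 5
pos 61 'd': at 6
pos 62 'e': at 7
pos 63 'e': at 8
pos 64 'b': at 9  emit P1@[59:64]
pos 65 'c': at 4 (fail-walked)
pos 66 'e': at 5
pos 67 'd': at 6
pos 68 'e': at 7
pos 69 'e': at 8
pos 70 'b': at 9  emit P1@[65:70]
pos 71 'e': at 1 (fail-walked)
pos 72 'b': at 0 (fail-walked)
pos 73 'c': at 4
pos 74 'e': at 5

Result: [[6,1],[14,1],[17,0],[20,0],[26,1],[31,0],[40,1],[50,1],[57,1],[64,1],[70,1]]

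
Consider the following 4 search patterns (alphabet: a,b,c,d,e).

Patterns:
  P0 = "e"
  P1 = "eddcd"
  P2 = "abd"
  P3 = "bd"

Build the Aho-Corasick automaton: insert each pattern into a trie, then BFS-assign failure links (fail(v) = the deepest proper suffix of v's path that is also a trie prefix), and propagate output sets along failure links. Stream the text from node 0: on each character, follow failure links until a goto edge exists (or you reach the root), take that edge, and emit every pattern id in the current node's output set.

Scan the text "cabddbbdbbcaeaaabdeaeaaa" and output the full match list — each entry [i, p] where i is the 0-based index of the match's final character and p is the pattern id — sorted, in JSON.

Build automaton:
Trie nodes:
  0='ε' goto a→6 b→9 e→1
  1='e' goto d→2  [P0 ends]
  2='ed' goto d→3
  3='edd' goto c→4
  4='eddc' goto d→5
  5='eddcd' goto ·  [P1 ends]
  6='a' goto b→7
  7='ab' goto d→8
  8='abd' goto ·  [P2 ends]
  9='b' goto d→10
  10='bd' goto ·  [P3 ends]

BFS fail/out derivation:
  fail(1) 'e': from fail(0)=0 chase 'e': 0 ⇒ 0;  out={0}∪out(0)={0}
  fail(6) 'a': from fail(0)=0 chase 'a': 0 ⇒ 0;  out=∅∪out(0)=∅
  fail(9) 'b': from fail(0)=0 chase 'b': 0 ⇒ 0;  out=∅∪out(0)=∅
  fail(2) 'ed': from fail(1)=0 chase 'd': 0 ⇒ 0;  out=∅∪out(0)=∅
  fail(7) 'ab': from fail(6)=0 chase 'b': 0 ⇒ 9;  out=∅∪out(9)=∅
  fail(10) 'bd': from fail(9)=0 chase 'd': 0 ⇒ 0;  out={3}∪out(0)={3}
  fail(3) 'edd': from fail(2)=0 chase 'd': 0 ⇒ 0;  out=∅∪out(0)=∅
  fail(8) 'abd': from fail(7)=9 chase 'd': 9 ⇒ 10;  out={2}∪out(10)={2,3}
  fail(4) 'eddc': from fail(3)=0 chase 'c': 0 ⇒ 0;  out=∅∪out(0)=∅
  fail(5) 'eddcd': from fail(4)=0 chase 'd': 0 ⇒ 0;  out={1}∪out(0)={1}

Scan:
i=0 'c': node 0→0
i=1 'a': node 0→6
i=2 'b': node 6→7
i=3 'd': node 7→8  emit P2@[1:3],P3@[2:3]
i=4 'd': node 8→0 (via fail)
i=5 'b': node 0→9
i=6 'b': node 9→9 (via fail)
i=7 'd': node 9→10  emit P3@[6:7]
i=8 'b': node 10→9 (via fail)
i=9 'b': node 9→9 (via fail)
i=10 'c': node 9→0 (via fail)
i=11 'a': node 0→6
i=12 'e': node 6→1 (via fail)  emit P0@[12:12]
i=13 'a': node 1→6 (via fail)
i=14 'a': node 6→6 (via fail)
i=15 'a': node 6→6 (via fail)
i=16 'b': node 6→7
i=17 'd': node 7→8  emit P2@[15:17],P3@[16:17]
i=18 'e': node 8→1 (via fail)  emit P0@[18:18]
i=19 'a': node 1→6 (via fail)
i=20 'e': node 6→1 (via fail)  emit P0@[20:20]
i=21 'a': node 1→6 (via fail)
i=22 'a': node 6→6 (via fail)
i=23 'a': node 6→6 (via fail)

All matches (sorted): [[3,2],[3,3],[7,3],[12,0],[17,2],[17,3],[18,0],[20,0]]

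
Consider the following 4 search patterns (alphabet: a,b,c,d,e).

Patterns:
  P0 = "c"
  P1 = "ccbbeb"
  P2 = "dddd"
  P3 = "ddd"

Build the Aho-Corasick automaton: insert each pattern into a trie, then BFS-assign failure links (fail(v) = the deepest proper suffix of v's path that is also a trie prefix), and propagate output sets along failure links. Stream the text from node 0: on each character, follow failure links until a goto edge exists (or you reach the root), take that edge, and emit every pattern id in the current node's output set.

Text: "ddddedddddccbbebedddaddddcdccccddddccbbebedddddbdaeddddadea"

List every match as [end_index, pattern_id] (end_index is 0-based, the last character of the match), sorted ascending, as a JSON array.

Build:
Trie nodes:
  n0 'ε': c→1 d→7
  n1 'c': c→2  ←P0
  n2 'cc': b→3
  n3 'ccb': b→4
  n4 'ccbb': e→5
  n5 'ccbbe': b→6
  n6 'ccbbeb': ·  ←P1
  n7 'd': d→8
  n8 'dd': d→9
  n9 'ddd': d→10  ←P3
  n10 'dddd': ·  ←P2

BFS fail/out derivation:
  n1('c'): parent n0 fail=0; on 'c' 0 → fail=0;  out {0}∪∅={0}
  n7('d'): parent n0 fail=0; on 'd' 0 → fail=0;  out ∅∪∅=∅
  n2('cc'): parent n1 fail=0; on 'c' 0 → fail=1;  out ∅∪{0}={0}
  n8('dd'): parent n7 fail=0; on 'd' 0 → fail=7;  out ∅∪∅=∅
  n3('ccb'): parent n2 fail=1; on 'b' 1→0 → fail=0;  out ∅∪∅=∅
  n9('ddd'): parent n8 fail=7; on 'd' 7 → fail=8;  out {3}∪∅={3}
  n4('ccbb'): parent n3 fail=0; on 'b' 0 → fail=0;  out ∅∪∅=∅
  n10('dddd'): parent n9 fail=8; on 'd' 8 → fail=9;  out {2}∪{3}={2,3}
  n5('ccbbe'): parent n4 fail=0; on 'e' 0 → fail=0;  out ∅∪∅=∅
  n6('ccbbeb'): parent n5 fail=0; on 'b' 0 → fail=0;  out {1}∪∅={1}

Run:
pos 0 'd': at 7
pos 1 'd': at 8
pos 2 'd': at 9  → match P3@[0:2]
pos 3 'd': at 10  → match P2@[0:3],P3@[1:3]
pos 4 'e': at 0 ·f
pos 5 'd': at 7
pos 6 'd': at 8
pos 7 'd': at 9  → match P3@[5:7]
pos 8 'd': at 10  → match P2@[5:8],P3@[6:8]
pos 9 'd': at 10 ·f  → match P2@[6:9],P3@[7:9]
pos 10 'c': at 1 ·f  → match P0@[10:10]
pos 11 'c': at 2  → match P0@[11:11]
pos 12 'b': at 3
pos 13 'b': at 4
pos 14 'e': at 5
pos 15 'b': at 6  → match P1@[10:15]
pos 16 'e': at 0 ·f
pos 17 'd': at 7
pos 18 'd': at 8
pos 19 'd': at 9  → match P3@[17:19]
pos 20 'a': at 0 ·f
pos 21 'd': at 7
pos 22 'd': at 8
pos 23 'd': at 9  → match P3@[21:23]
pos 24 'd': at 10  → match P2@[21:24],P3@[22:24]
pos 25 'c': at 1 ·f  → match P0@[25:25]
pos 26 'd': at 7 ·f
pos 27 'c': at 1 ·f  → match P0@[27:27]
pos 28 'c': at 2  → match P0@[28:28]
pos 29 'c': at 2 ·f  → match P0@[29:29]
pos 30 'c': at 2 ·f  → match P0@[30:30]
pos 31 'd': at 7 ·f
pos 32 'd': at 8
pos 33 'd': at 9  → match P3@[31:33]
pos 34 'd': at 10  → match P2@[31:34],P3@[32:34]
pos 35 'c': at 1 ·f  → match P0@[35:35]
pos 36 'c': at 2  → match P0@[36:36]
pos 37 'b': at 3
pos 38 'b': at 4
pos 39 'e': at 5
pos 40 'b': at 6  → match P1@[35:40]
pos 41 'e': at 0 ·f
pos 42 'd': at 7
pos 43 'd': at 8
pos 44 'd': at 9  → match P3@[42:44]
pos 45 'd': at 10  → match P2@[42:45],P3@[43:45]
pos 46 'd': at 10 ·f  → match P2@[43:46],P3@[44:46]
pos 47 'b': at 0 ·f
pos 48 'd': at 7
pos 49 'a': at 0 ·f
pos 50 'e': at 0
pos 51 'd': at 7
pos 52 'd': at 8
pos 53 'd': at 9  → match P3@[51:53]
pos 54 'd': at 10  → match P2@[51:54],P3@[52:54]
pos 55 'a': at 0 ·f
pos 56 'd': at 7
pos 57 'e': at 0 ·f
pos 58 'a': at 0

Matches: [[2,3],[3,2],[3,3],[7,3],[8,2],[8,3],[9,2],[9,3],[10,0],[11,0],[15,1],[19,3],[23,3],[24,2],[24,3],[25,0],[27,0],[28,0],[29,0],[30,0],[33,3],[34,2],[34,3],[35,0],[36,0],[40,1],[44,3],[45,2],[45,3],[46,2],[46,3],[53,3],[54,2],[54,3]]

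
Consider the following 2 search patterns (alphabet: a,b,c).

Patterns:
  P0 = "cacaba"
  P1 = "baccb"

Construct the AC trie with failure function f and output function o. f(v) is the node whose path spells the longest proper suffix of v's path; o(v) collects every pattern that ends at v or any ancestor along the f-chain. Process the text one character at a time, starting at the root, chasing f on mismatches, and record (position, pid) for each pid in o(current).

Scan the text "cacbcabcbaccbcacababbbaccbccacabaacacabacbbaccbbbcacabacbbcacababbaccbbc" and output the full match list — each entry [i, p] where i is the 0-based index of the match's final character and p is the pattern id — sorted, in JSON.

Construct AC machine:
Trie nodes:
  0='ε' goto b→7 c→1
  1='c' goto a→2
  2='ca' goto c→3
  3='cac' goto a→4
  4='caca' goto b→5
  5='cacab' goto a→6
  6='cacaba' goto ·  ←P0
  7='b' goto a→8
  8='ba' goto c→9
  9='bac' goto c→10
  10='bacc' goto b→11
  11='baccb' goto ·  ←P1

Failure links (BFS by depth):
  fail(1) 'c': from fail(0)=0 chase 'c': 0 ⇒ 0;  out=∅∪out(0)=∅
  fail(7) 'b': from fail(0)=0 chase 'b': 0 ⇒ 0;  out=∅∪out(0)=∅
  fail(2) 'ca': from fail(1)=0 chase 'a': 0 ⇒ 0;  out=∅∪out(0)=∅
  fail(8) 'ba': from fail(7)=0 chase 'a': 0 ⇒ 0;  out=∅∪out(0)=∅
  fail(3) 'cac': from fail(2)=0 chase 'c': 0 ⇒ 1;  out=∅∪out(1)=∅
  fail(9) 'bac': from fail(8)=0 chase 'c': 0 ⇒ 1;  out=∅∪out(1)=∅
  fail(4) 'caca': from fail(3)=1 chase 'a': 1 ⇒ 2;  out=∅∪out(2)=∅
  fail(10) 'bacc': from fail(9)=1 chase 'c': 1→0 ⇒ 1;  out=∅∪out(1)=∅
  fail(5) 'cacab': from fail(4)=2 chase 'b': 2→0 ⇒ 7;  out=∅∪out(7)=∅
  fail(11) 'baccb': from fail(10)=1 chase 'b': 1→0 ⇒ 7;  out={1}∪out(7)={1}
  fail(6) 'cacaba': from fail(5)=7 chase 'a': 7 ⇒ 8;  out={0}∪out(8)={0}

Text stream:
[0] read 'c'  n0⇒n1
[1] read 'a'  n1⇒n2
[2] read 'c'  n2⇒n3
[3] read 'b'  n3⇒n7 (via fail)
[4] read 'c'  n7⇒n1 (via fail)
[5] read 'a'  n1⇒n2
[6] read 'b'  n2⇒n7 (via fail)
[7] read 'c'  n7⇒n1 (via fail)
[8] read 'b'  n1⇒n7 (via fail)
[9] read 'a'  n7⇒n8
[10] read 'c'  n8⇒n9
[11] read 'c'  n9⇒n10
[12] read 'b'  n10⇒n11  emit P1@[8:12]
[13] read 'c'  n11⇒n1 (via fail)
[14] read 'a'  n1⇒n2
[15] read 'c'  n2⇒n3
[16] read 'a'  n3⇒n4
[17] read 'b'  n4⇒n5
[18] read 'a'  n5⇒n6  emit P0@[13:18]
[19] read 'b'  n6⇒n7 (via fail)
[20] read 'b'  n7⇒n7 (via fail)
[21] read 'b'  n7⇒n7 (via fail)
[22] read 'a'  n7⇒n8
[23] read 'c'  n8⇒n9
[24] read 'c'  n9⇒n10
[25] read 'b'  n10⇒n11  emit P1@[21:25]
[26] read 'c'  n11⇒n1 (via fail)
[27] read 'c'  n1⇒n1 (via fail)
[28] read 'a'  n1⇒n2
[29] read 'c'  n2⇒n3
[30] read 'a'  n3⇒n4
[31] read 'b'  n4⇒n5
[32] read 'a'  n5⇒n6  emit P0@[27:32]
[33] read 'a'  n6⇒n0 (via fail)
[34] read 'c'  n0⇒n1
[35] read 'a'  n1⇒n2
[36] read 'c'  n2⇒n3
[37] read 'a'  n3⇒n4
[38] read 'b'  n4⇒n5
[39] read 'a'  n5⇒n6  emit P0@[34:39]
[40] read 'c'  n6⇒n9 (via fail)
[41] read 'b'  n9⇒n7 (via fail)
[42] read 'b'  n7⇒n7 (via fail)
[43] read 'a'  n7⇒n8
[44] read 'c'  n8⇒n9
[45] read 'c'  n9⇒n10
[46] read 'b'  n10⇒n11  emit P1@[42:46]
[47] read 'b'  n11⇒n7 (via fail)
[48] read 'b'  n7⇒n7 (via fail)
[49] read 'c'  n7⇒n1 (via fail)
[50] read 'a'  n1⇒n2
[51] read 'c'  n2⇒n3
[52] read 'a'  n3⇒n4
[53] read 'b'  n4⇒n5
[54] read 'a'  n5⇒n6  emit P0@[49:54]
[55] read 'c'  n6⇒n9 (via fail)
[56] read 'b'  n9⇒n7 (via fail)
[57] read 'b'  n7⇒n7 (via fail)
[58] read 'c'  n7⇒n1 (via fail)
[59] read 'a'  n1⇒n2
[60] read 'c'  n2⇒n3
[61] read 'a'  n3⇒n4
[62] read 'b'  n4⇒n5
[63] read 'a'  n5⇒n6  emit P0@[58:63]
[64] read 'b'  n6⇒n7 (via fail)
[65] read 'b'  n7⇒n7 (via fail)
[66] read 'a'  n7⇒n8
[67] read 'c'  n8⇒n9
[68] read 'c'  n9⇒n10
[69] read 'b'  n10⇒n11  emit P1@[65:69]
[70] read 'b'  n11⇒n7 (via fail)
[71] read 'c'  n7⇒n1 (via fail)

Matches: [[12,1],[18,0],[25,1],[32,0],[39,0],[46,1],[54,0],[63,0],[69,1]]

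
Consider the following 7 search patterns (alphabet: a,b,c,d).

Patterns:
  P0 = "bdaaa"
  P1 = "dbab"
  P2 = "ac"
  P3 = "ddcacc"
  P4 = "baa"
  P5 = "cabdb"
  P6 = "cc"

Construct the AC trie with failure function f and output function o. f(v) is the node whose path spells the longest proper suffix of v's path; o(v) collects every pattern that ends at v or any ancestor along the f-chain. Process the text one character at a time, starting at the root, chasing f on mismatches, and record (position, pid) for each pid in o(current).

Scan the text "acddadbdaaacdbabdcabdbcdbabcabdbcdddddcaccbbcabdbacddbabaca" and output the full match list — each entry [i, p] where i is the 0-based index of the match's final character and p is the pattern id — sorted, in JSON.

Construct AC machine:
Trie (insert patterns):
  0='ε' goto a→10 b→1 c→19 d→6
  1='b' goto a→17 d→2
  2='bd' goto a→3
  3='bda' goto a→4
  4='bdaa' goto a→5
  5='bdaaa' goto ·  [P0 ends]
  6='d' goto b→7 d→12
  7='db' goto a→8
  8='dba' goto b→9
  9='dbab' goto ·  [P1 ends]
  10='a' goto c→11
  11='ac' goto ·  [P2 ends]
  12='dd' goto c→13
  13='ddc' goto a→14
  14='ddca' goto c→15
  15='ddcac' goto c→16
  16='ddcacc' goto ·  [P3 ends]
  17='ba' goto a→18
  18='baa' goto ·  [P4 ends]
  19='c' goto a→20 c→24
  20='ca' goto b→21
  21='cab' goto d→22
  22='cabd' goto b→23
  23='cabdb' goto ·  [P5 ends]
  24='cc' goto ·  [P6 ends]

BFS fail/out derivation:
  n1('b'): parent n0 fail=0; on 'b' 0 → fail=0;  out ∅∪∅=∅
  n6('d'): parent n0 fail=0; on 'd' 0 → fail=0;  out ∅∪∅=∅
  n10('a'): parent n0 fail=0; on 'a' 0 → fail=0;  out ∅∪∅=∅
  n19('c'): parent n0 fail=0; on 'c' 0 → fail=0;  out ∅∪∅=∅
  n2('bd'): parent n1 fail=0; on 'd' 0 → fail=6;  out ∅∪∅=∅
  n7('db'): parent n6 fail=0; on 'b' 0 → fail=1;  out ∅∪∅=∅
  n11('ac'): parent n10 fail=0; on 'c' 0 → fail=19;  out {2}∪∅={2}
  n12('dd'): parent n6 fail=0; on 'd' 0 → fail=6;  out ∅∪∅=∅
  n17('ba'): parent n1 fail=0; on 'a' 0 → fail=10;  out ∅∪∅=∅
  n20('ca'): parent n19 fail=0; on 'a' 0 → fail=10;  out ∅∪∅=∅
  n24('cc'): parent n19 fail=0; on 'c' 0 → fail=19;  out {6}∪∅={6}
  n3('bda'): parent n2 fail=6; on 'a' 6→0 → fail=10;  out ∅∪∅=∅
  n8('dba'): parent n7 fail=1; on 'a' 1 → fail=17;  out ∅∪∅=∅
  n13('ddc'): parent n12 fail=6; on 'c' 6→0 → fail=19;  out ∅∪∅=∅
  n18('baa'): parent n17 fail=10; on 'a' 10→0 → fail=10;  out {4}∪∅={4}
  n21('cab'): parent n20 fail=10; on 'b' 10→0 → fail=1;  out ∅∪∅=∅
  n4('bdaa'): parent n3 fail=10; on 'a' 10→0 → fail=10;  out ∅∪∅=∅
  n9('dbab'): parent n8 fail=17; on 'b' 17→10→0 → fail=1;  out {1}∪∅={1}
  n14('ddca'): parent n13 fail=19; on 'a' 19 → fail=20;  out ∅∪∅=∅
  n22('cabd'): parent n21 fail=1; on 'd' 1 → fail=2;  out ∅∪∅=∅
  n5('bdaaa'): parent n4 fail=10; on 'a' 10→0 → fail=10;  out {0}∪∅={0}
  n15('ddcac'): parent n14 fail=20; on 'c' 20→10 → fail=11;  out ∅∪{2}={2}
  n23('cabdb'): parent n22 fail=2; on 'b' 2→6 → fail=7;  out {5}∪∅={5}
  n16('ddcacc'): parent n15 fail=11; on 'c' 11→19 → fail=24;  out {3}∪{6}={3,6}

Run:
[0] read 'a'  n0⇒n10
[1] read 'c'  n10⇒n11  → match P2@[0:1]
[2] read 'd'  n11⇒n6 (via fail)
[3] read 'd'  n6⇒n12
[4] read 'a'  n12⇒n10 (via fail)
[5] read 'd'  n10⇒n6 (via fail)
[6] read 'b'  n6⇒n7
[7] read 'd'  n7⇒n2 (via fail)
[8] read 'a'  n2⇒n3
[9] read 'a'  n3⇒n4
[10] read 'a'  n4⇒n5  → match P0@[6:10]
[11] read 'c'  n5⇒n11 (via fail)  → match P2@[10:11]
[12] read 'd'  n11⇒n6 (via fail)
[13] read 'b'  n6⇒n7
[14] read 'a'  n7⇒n8
[15] read 'b'  n8⇒n9  → match P1@[12:15]
[16] read 'd'  n9⇒n2 (via fail)
[17] read 'c'  n2⇒n19 (via fail)
[18] read 'a'  n19⇒n20
[19] read 'b'  n20⇒n21
[20] read 'd'  n21⇒n22
[21] read 'b'  n22⇒n23  → match P5@[17:21]
[22] read 'c'  n23⇒n19 (via fail)
[23] read 'd'  n19⇒n6 (via fail)
[24] read 'b'  n6⇒n7
[25] read 'a'  n7⇒n8
[26] read 'b'  n8⇒n9  → match P1@[23:26]
[27] read 'c'  n9⇒n19 (via fail)
[28] read 'a'  n19⇒n20
[29] read 'b'  n20⇒n21
[30] read 'd'  n21⇒n22
[31] read 'b'  n22⇒n23  → match P5@[27:31]
[32] read 'c'  n23⇒n19 (via fail)
[33] read 'd'  n19⇒n6 (via fail)
[34] read 'd'  n6⇒n12
[35] read 'd'  n12⇒n12 (via fail)
[36] read 'd'  n12⇒n12 (via fail)
[37] read 'd'  n12⇒n12 (via fail)
[38] read 'c'  n12⇒n13
[39] read 'a'  n13⇒n14
[40] read 'c'  n14⇒n15  → match P2@[39:40]
[41] read 'c'  n15⇒n16  → match P3@[36:41],P6@[40:41]
[42] read 'b'  n16⇒n1 (via fail)
[43] read 'b'  n1⇒n1 (via fail)
[44] read 'c'  n1⇒n19 (via fail)
[45] read 'a'  n19⇒n20
[46] read 'b'  n20⇒n21
[47] read 'd'  n21⇒n22
[48] read 'b'  n22⇒n23  → match P5@[44:48]
[49] read 'a'  n23⇒n8 (via fail)
[50] read 'c'  n8⇒n11 (via fail)  → match P2@[49:50]
[51] read 'd'  n11⇒n6 (via fail)
[52] read 'd'  n6⇒n12
[53] read 'b'  n12⇒n7 (via fail)
[54] read 'a'  n7⇒n8
[55] read 'b'  n8⇒n9  → match P1@[52:55]
[56] read 'a'  n9⇒n17 (via fail)
[57] read 'c'  n17⇒n11 (via fail)  → match P2@[56:57]
[58] read 'a'  n11⇒n20 (via fail)

Matches: [[1,2],[10,0],[11,2],[15,1],[21,5],[26,1],[31,5],[40,2],[41,3],[41,6],[48,5],[50,2],[55,1],[57,2]]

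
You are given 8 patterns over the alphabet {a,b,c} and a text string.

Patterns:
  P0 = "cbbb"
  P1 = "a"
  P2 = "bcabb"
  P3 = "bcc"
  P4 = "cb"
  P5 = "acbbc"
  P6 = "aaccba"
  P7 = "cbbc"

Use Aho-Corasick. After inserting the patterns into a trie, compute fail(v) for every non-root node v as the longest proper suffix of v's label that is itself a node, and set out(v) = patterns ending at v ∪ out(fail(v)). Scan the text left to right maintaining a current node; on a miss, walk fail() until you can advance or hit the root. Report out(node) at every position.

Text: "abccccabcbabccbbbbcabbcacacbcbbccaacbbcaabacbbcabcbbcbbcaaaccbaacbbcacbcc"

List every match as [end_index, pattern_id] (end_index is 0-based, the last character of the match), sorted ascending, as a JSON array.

Construct AC machine:
Trie nodes:
  0='ε' goto a→5 b→6 c→1
  1='c' goto b→2
  2='cb' goto b→3  ←P4
  3='cbb' goto b→4 c→21
  4='cbbb' goto ·  ←P0
  5='a' goto a→16 c→12  ←P1
  6='b' goto c→7
  7='bc' goto a→8 c→11
  8='bca' goto b→9
  9='bcab' goto b→10
  10='bcabb' goto ·  ←P2
  11='bcc' goto ·  ←P3
  12='ac' goto b→13
  13='acb' goto b→14
  14='acbb' goto c→15
  15='acbbc' goto ·  ←P5
  16='aa' goto c→17
  17='aac' goto c→18
  18='aacc' goto b→19
  19='aaccb' goto a→20
  20='aaccba' goto ·  ←P6
  21='cbbc' goto ·  ←P7

Failure links (BFS by depth):
  n1('c'): parent n0 fail=0; on 'c' 0 → fail=0;  out ∅∪∅=∅
  n5('a'): parent n0 fail=0; on 'a' 0 → fail=0;  out {1}∪∅={1}
  n6('b'): parent n0 fail=0; on 'b' 0 → fail=0;  out ∅∪∅=∅
  n2('cb'): parent n1 fail=0; on 'b' 0 → fail=6;  out {4}∪∅={4}
  n7('bc'): parent n6 fail=0; on 'c' 0 → fail=1;  out ∅∪∅=∅
  n12('ac'): parent n5 fail=0; on 'c' 0 → fail=1;  out ∅∪∅=∅
  n16('aa'): parent n5 fail=0; on 'a' 0 → fail=5;  out ∅∪{1}={1}
  n3('cbb'): parent n2 fail=6; on 'b' 6→0 → fail=6;  out ∅∪∅=∅
  n8('bca'): parent n7 fail=1; on 'a' 1→0 → fail=5;  out ∅∪{1}={1}
  n11('bcc'): parent n7 fail=1; on 'c' 1→0 → fail=1;  out {3}∪∅={3}
  n13('acb'): parent n12 fail=1; on 'b' 1 → fail=2;  out ∅∪{4}={4}
  n17('aac'): parent n16 fail=5; on 'c' 5 → fail=12;  out ∅∪∅=∅
  n4('cbbb'): parent n3 fail=6; on 'b' 6→0 → fail=6;  out {0}∪∅={0}
  n9('bcab'): parent n8 fail=5; on 'b' 5→0 → fail=6;  out ∅∪∅=∅
  n14('acbb'): parent n13 fail=2; on 'b' 2 → fail=3;  out ∅∪∅=∅
  n18('aacc'): parent n17 fail=12; on 'c' 12→1→0 → fail=1;  out ∅∪∅=∅
  n21('cbbc'): parent n3 fail=6; on 'c' 6 → fail=7;  out {7}∪∅={7}
  n10('bcabb'): parent n9 fail=6; on 'b' 6→0 → fail=6;  out {2}∪∅={2}
  n15('acbbc'): parent n14 fail=3; on 'c' 3 → fail=21;  out {5}∪{7}={5,7}
  n19('aaccb'): parent n18 fail=1; on 'b' 1 → fail=2;  out ∅∪{4}={4}
  n20('aaccba'): parent n19 fail=2; on 'a' 2→6→0 → fail=5;  out {6}∪{1}={1,6}

Scan:
[0] read 'a'  n0⇒n5  ** P1@[0:0]
[1] read 'b'  n5⇒n6 (via fail)
[2] read 'c'  n6⇒n7
[3] read 'c'  n7⇒n11  ** P3@[1:3]
[4] read 'c'  n11⇒n1 (via fail)
[5] read 'c'  n1⇒n1 (via fail)
[6] read 'a'  n1⇒n5 (via fail)  ** P1@[6:6]
[7] read 'b'  n5⇒n6 (via fail)
[8] read 'c'  n6⇒n7
[9] read 'b'  n7⇒n2 (via fail)  ** P4@[8:9]
[10] read 'a'  n2⇒n5 (via fail)  ** P1@[10:10]
[11] read 'b'  n5⇒n6 (via fail)
[12] read 'c'  n6⇒n7
[13] read 'c'  n7⇒n11  ** P3@[11:13]
[14] read 'b'  n11⇒n2 (via fail)  ** P4@[13:14]
[15] read 'b'  n2⇒n3
[16] read 'b'  n3⇒n4  ** P0@[13:16]
[17] read 'b'  n4⇒n6 (via fail)
[18] read 'c'  n6⇒n7
[19] read 'a'  n7⇒n8  ** P1@[19:19]
[20] read 'b'  n8⇒n9
[21] read 'b'  n9⇒n10  ** P2@[17:21]
[22] read 'c'  n10⇒n7 (via fail)
[23] read 'a'  n7⇒n8  ** P1@[23:23]
[24] read 'c'  n8⇒n12 (via fail)
[25] read 'a'  n12⇒n5 (via fail)  ** P1@[25:25]
[26] read 'c'  n5⇒n12
[27] read 'b'  n12⇒n13  ** P4@[26:27]
[28] read 'c'  n13⇒n7 (via fail)
[29] read 'b'  n7⇒n2 (via fail)  ** P4@[28:29]
[30] read 'b'  n2⇒n3
[31] read 'c'  n3⇒n21  ** P7@[28:31]
[32] read 'c'  n21⇒n11 (via fail)  ** P3@[30:32]
[33] read 'a'  n11⇒n5 (via fail)  ** P1@[33:33]
[34] read 'a'  n5⇒n16  ** P1@[34:34]
[35] read 'c'  n16⇒n17
[36] read 'b'  n17⇒n13 (via fail)  ** P4@[35:36]
[37] read 'b'  n13⇒n14
[38] read 'c'  n14⇒n15  ** P5@[34:38],P7@[35:38]
[39] read 'a'  n15⇒n8 (via fail)  ** P1@[39:39]
[40] read 'a'  n8⇒n16 (via fail)  ** P1@[40:40]
[41] read 'b'  n16⇒n6 (via fail)
[42] read 'a'  n6⇒n5 (via fail)  ** P1@[42:42]
[43] read 'c'  n5⇒n12
[44] read 'b'  n12⇒n13  ** P4@[43:44]
[45] read 'b'  n13⇒n14
[46] read 'c'  n14⇒n15  ** P5@[42:46],P7@[43:46]
[47] read 'a'  n15⇒n8 (via fail)  ** P1@[47:47]
[48] read 'b'  n8⇒n9
[49] read 'c'  n9⇒n7 (via fail)
[50] read 'b'  n7⇒n2 (via fail)  ** P4@[49:50]
[51] read 'b'  n2⇒n3
[52] read 'c'  n3⇒n21  ** P7@[49:52]
[53] read 'b'  n21⇒n2 (via fail)  ** P4@[52:53]
[54] read 'b'  n2⇒n3
[55] read 'c'  n3⇒n21  ** P7@[52:55]
[56] read 'a'  n21⇒n8 (via fail)  ** P1@[56:56]
[57] read 'a'  n8⇒n16 (via fail)  ** P1@[57:57]
[58] read 'a'  n16⇒n16 (via fail)  ** P1@[58:58]
[59] read 'c'  n16⇒n17
[60] read 'c'  n17⇒n18
[61] read 'b'  n18⇒n19  ** P4@[60:61]
[62] read 'a'  n19⇒n20  ** P1@[62:62],P6@[57:62]
[63] read 'a'  n20⇒n16 (via fail)  ** P1@[63:63]
[64] read 'c'  n16⇒n17
[65] read 'b'  n17⇒n13 (via fail)  ** P4@[64:65]
[66] read 'b'  n13⇒n14
[67] read 'c'  n14⇒n15  ** P5@[63:67],P7@[64:67]
[68] read 'a'  n15⇒n8 (via fail)  ** P1@[68:68]
[69] read 'c'  n8⇒n12 (via fail)
[70] read 'b'  n12⇒n13  ** P4@[69:70]
[71] read 'c'  n13⇒n7 (via fail)
[72] read 'c'  n7⇒n11  ** P3@[70:72]

All matches (sorted): [[0,1],[3,3],[6,1],[9,4],[10,1],[13,3],[14,4],[16,0],[19,1],[21,2],[23,1],[25,1],[27,4],[29,4],[31,7],[32,3],[33,1],[34,1],[36,4],[38,5],[38,7],[39,1],[40,1],[42,1],[44,4],[46,5],[46,7],[47,1],[50,4],[52,7],[53,4],[55,7],[56,1],[57,1],[58,1],[61,4],[62,1],[62,6],[63,1],[65,4],[67,5],[67,7],[68,1],[70,4],[72,3]]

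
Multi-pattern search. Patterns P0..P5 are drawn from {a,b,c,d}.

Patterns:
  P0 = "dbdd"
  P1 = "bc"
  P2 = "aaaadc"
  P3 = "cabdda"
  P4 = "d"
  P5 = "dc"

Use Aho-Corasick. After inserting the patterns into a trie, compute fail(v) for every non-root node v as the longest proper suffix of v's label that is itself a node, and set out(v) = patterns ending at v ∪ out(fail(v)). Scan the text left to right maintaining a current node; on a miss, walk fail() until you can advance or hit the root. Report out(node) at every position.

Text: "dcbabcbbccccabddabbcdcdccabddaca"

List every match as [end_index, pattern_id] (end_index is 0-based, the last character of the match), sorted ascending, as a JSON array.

Build automaton:
Trie nodes:
  n0 'ε': a→7 b→5 c→13 d→1
  n1 'd': b→2 c→19  [P4 ends]
  n2 'db': d→3
  n3 'dbd': d→4
  n4 'dbdd': ·  [P0 ends]
  n5 'b': c→6
  n6 'bc': ·  [P1 ends]
  n7 'a': a→8
  n8 'aa': a→9
  n9 'aaa': a→10
  n10 'aaaa': d→11
  n11 'aaaad': c→12
  n12 'aaaadc': ·  [P2 ends]
  n13 'c': a→14
  n14 'ca': b→15
  n15 'cab': d→16
  n16 'cabd': d→17
  n17 'cabdd': a→18
  n18 'cabdda': ·  [P3 ends]
  n19 'dc': ·  [P5 ends]

Failure links (BFS by depth):
  fail(1) 'd': from fail(0)=0 chase 'd': 0 ⇒ 0;  out={4}∪out(0)={4}
  fail(5) 'b': from fail(0)=0 chase 'b': 0 ⇒ 0;  out=∅∪out(0)=∅
  fail(7) 'a': from fail(0)=0 chase 'a': 0 ⇒ 0;  out=∅∪out(0)=∅
  fail(13) 'c': from fail(0)=0 chase 'c': 0 ⇒ 0;  out=∅∪out(0)=∅
  fail(2) 'db': from fail(1)=0 chase 'b': 0 ⇒ 5;  out=∅∪out(5)=∅
  fail(6) 'bc': from fail(5)=0 chase 'c': 0 ⇒ 13;  out={1}∪out(13)={1}
  fail(8) 'aa': from fail(7)=0 chase 'a': 0 ⇒ 7;  out=∅∪out(7)=∅
  fail(14) 'ca': from fail(13)=0 chase 'a': 0 ⇒ 7;  out=∅∪out(7)=∅
  fail(19) 'dc': from fail(1)=0 chase 'c': 0 ⇒ 13;  out={5}∪out(13)={5}
  fail(3) 'dbd': from fail(2)=5 chase 'd': 5→0 ⇒ 1;  out=∅∪out(1)={4}
  fail(9) 'aaa': from fail(8)=7 chase 'a': 7 ⇒ 8;  out=∅∪out(8)=∅
  fail(15) 'cab': from fail(14)=7 chase 'b': 7→0 ⇒ 5;  out=∅∪out(5)=∅
  fail(4) 'dbdd': from fail(3)=1 chase 'd': 1→0 ⇒ 1;  out={0}∪out(1)={0,4}
  fail(10) 'aaaa': from fail(9)=8 chase 'a': 8 ⇒ 9;  out=∅∪out(9)=∅
  fail(16) 'cabd': from fail(15)=5 chase 'd': 5→0 ⇒ 1;  out=∅∪out(1)={4}
  fail(11) 'aaaad': from fail(10)=9 chase 'd': 9→8→7→0 ⇒ 1;  out=∅∪out(1)={4}
  fail(17) 'cabdd': from fail(16)=1 chase 'd': 1→0 ⇒ 1;  out=∅∪out(1)={4}
  fail(12) 'aaaadc': from fail(11)=1 chase 'c': 1 ⇒ 19;  out={2}∪out(19)={2,5}
  fail(18) 'cabdda': from fail(17)=1 chase 'a': 1→0 ⇒ 7;  out={3}∪out(7)={3}

Scan:
[0] read 'd'  n0⇒n1  ** P4@[0:0]
[1] read 'c'  n1⇒n19  ** P5@[0:1]
[2] read 'b'  n19⇒n5 (fail-walked)
[3] read 'a'  n5⇒n7 (fail-walked)
[4] read 'b'  n7⇒n5 (fail-walked)
[5] read 'c'  n5⇒n6  ** P1@[4:5]
[6] read 'b'  n6⇒n5 (fail-walked)
[7] read 'b'  n5⇒n5 (fail-walked)
[8] read 'c'  n5⇒n6  ** P1@[7:8]
[9] read 'c'  n6⇒n13 (fail-walked)
[10] read 'c'  n13⇒n13 (fail-walked)
[11] read 'c'  n13⇒n13 (fail-walked)
[12] read 'a'  n13⇒n14
[13] read 'b'  n14⇒n15
[14] read 'd'  n15⇒n16  ** P4@[14:14]
[15] read 'd'  n16⇒n17  ** P4@[15:15]
[16] read 'a'  n17⇒n18  ** P3@[11:16]
[17] read 'b'  n18⇒n5 (fail-walked)
[18] read 'b'  n5⇒n5 (fail-walked)
[19] read 'c'  n5⇒n6  ** P1@[18:19]
[20] read 'd'  n6⇒n1 (fail-walked)  ** P4@[20:20]
[21] read 'c'  n1⇒n19  ** P5@[20:21]
[22] read 'd'  n19⇒n1 (fail-walked)  ** P4@[22:22]
[23] read 'c'  n1⇒n19  ** P5@[22:23]
[24] read 'c'  n19⇒n13 (fail-walked)
[25] read 'a'  n13⇒n14
[26] read 'b'  n14⇒n15
[27] read 'd'  n15⇒n16  ** P4@[27:27]
[28] read 'd'  n16⇒n17  ** P4@[28:28]
[29] read 'a'  n17⇒n18  ** P3@[24:29]
[30] read 'c'  n18⇒n13 (fail-walked)
[31] read 'a'  n13⇒n14

Result: [[0,4],[1,5],[5,1],[8,1],[14,4],[15,4],[16,3],[19,1],[20,4],[21,5],[22,4],[23,5],[27,4],[28,4],[29,3]]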